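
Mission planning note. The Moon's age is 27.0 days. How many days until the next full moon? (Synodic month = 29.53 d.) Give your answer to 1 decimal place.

17.3 days

Full moon occurs at elongation 180°, i.e. at age 29.53 × 180/360 = 14.765 d.
This lunation's full moon (14.765 d) has passed, so add one period: 44.295 − 27.0 = 17.295 days.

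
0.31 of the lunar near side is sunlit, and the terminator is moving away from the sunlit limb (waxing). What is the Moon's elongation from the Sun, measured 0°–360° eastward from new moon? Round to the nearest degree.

68°

cos θ = 1 − 2f = 0.380, giving a principal value of 67.7°.
The Moon is waxing (0°–180°), so θ = 67.7° directly.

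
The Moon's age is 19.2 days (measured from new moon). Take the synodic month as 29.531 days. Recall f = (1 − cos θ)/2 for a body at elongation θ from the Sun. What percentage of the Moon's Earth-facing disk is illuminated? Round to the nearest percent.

79%

Elongation θ = 360° × 19.2/29.531 ≈ 234.1°.
Illuminated fraction = (1 − cos 234.1°)/2 = (1 − (-0.587))/2 ≈ 0.793, so 79%.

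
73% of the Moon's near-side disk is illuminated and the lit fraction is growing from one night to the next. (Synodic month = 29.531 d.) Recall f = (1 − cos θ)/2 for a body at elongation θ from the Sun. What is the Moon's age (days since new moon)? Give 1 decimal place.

9.6 days

From f = (1 − cos θ)/2: cos θ = 1 − 2×0.73 = -0.460; arccos → 117.4°.
Waxing ⇒ before full, so θ = 117.4°.
At 360°/29.531 d per day, 117.4° corresponds to 9.63 days.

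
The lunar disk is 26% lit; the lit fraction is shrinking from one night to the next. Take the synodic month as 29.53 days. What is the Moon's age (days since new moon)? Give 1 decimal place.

24.5 days

Invert f = (1 − cos θ)/2 to get cos θ = 1 − 2(0.26) = 0.480, hence θ₀ = arccos 0.480 = 61.3°.
A waning Moon lies in 180°–360°, so θ = 360° − 61.3° = 298.7°.
Age = 29.53 × 298.7°/360° ≈ 24.50 days.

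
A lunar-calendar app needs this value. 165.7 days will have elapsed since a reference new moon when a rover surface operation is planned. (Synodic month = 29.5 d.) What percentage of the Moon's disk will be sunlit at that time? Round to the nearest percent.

165.7 d spans 5 complete synodic months (5 × 29.5 = 147.50 d) plus 18.20 d.
Elongation θ = 360° × 18.20/29.5 ≈ 222.1°.
Illuminated fraction = (1 − cos 222.1°)/2 = (1 − (-0.742))/2 ≈ 0.871, so 87%.

87%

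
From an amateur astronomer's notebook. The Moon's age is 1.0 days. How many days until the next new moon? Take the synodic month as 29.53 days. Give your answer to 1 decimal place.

28.5 days

The next new moon completes the synodic month: 29.53 − 1.0 = 28.530 days.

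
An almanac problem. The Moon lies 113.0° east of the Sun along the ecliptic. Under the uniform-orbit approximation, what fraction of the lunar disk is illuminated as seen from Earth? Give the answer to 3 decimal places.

cos 113.0° = (-0.391), so f = (1 − (-0.391))/2 = 0.695.

0.695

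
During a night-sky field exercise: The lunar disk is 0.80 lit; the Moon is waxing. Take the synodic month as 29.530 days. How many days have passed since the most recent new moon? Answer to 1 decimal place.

10.4 days

Invert f = (1 − cos θ)/2 to get cos θ = 1 − 2(0.80) = -0.600, hence θ₀ = arccos -0.600 = 126.9°.
The Moon is waxing (0°–180°), so θ = 126.9° directly.
That fraction of the synodic month is 126.9/360 × 29.530 d ≈ 10.41 d.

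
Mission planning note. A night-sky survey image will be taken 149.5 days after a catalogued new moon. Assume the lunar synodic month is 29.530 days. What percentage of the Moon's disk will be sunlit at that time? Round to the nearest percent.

Reduce mod P: 149.5 − 5×29.530 = 1.85 d into the current lunation.
Phase angle: θ = 360°·(1.85 d)/(29.530 d) = 22.6°.
cos 22.6° = 0.924, so f = (1 − 0.924)/2 = 0.038, so 4%.

4%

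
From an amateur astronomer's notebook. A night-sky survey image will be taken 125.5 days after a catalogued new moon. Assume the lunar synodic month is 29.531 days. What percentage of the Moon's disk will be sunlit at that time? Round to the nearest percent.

125.5/29.531 = 4.250 lunations, so 4 complete cycles and 7.38 d into the next.
The Moon has covered 7.38/29.531 of its cycle, so θ ≈ 360° × 7.38/29.531 = 89.9°.
cos 89.9° = 0.001, so f = (1 − 0.001)/2 = 0.499, so 50%.

50%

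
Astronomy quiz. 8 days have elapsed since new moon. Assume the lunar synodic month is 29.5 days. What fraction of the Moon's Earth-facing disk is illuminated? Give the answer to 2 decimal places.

The Moon has covered 8/29.5 of its cycle, so θ ≈ 360° × 8/29.5 = 97.6°.
With cos θ = (-0.133), the lit fraction is (1 − (-0.133))/2 ≈ 0.566.

0.57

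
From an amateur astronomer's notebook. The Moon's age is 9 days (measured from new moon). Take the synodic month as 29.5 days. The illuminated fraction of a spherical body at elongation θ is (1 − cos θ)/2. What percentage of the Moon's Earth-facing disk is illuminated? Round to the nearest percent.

67%

The Moon has covered 9/29.5 of its cycle, so θ ≈ 360° × 9/29.5 = 109.8°.
With cos θ = (-0.339), the lit fraction is (1 − (-0.339))/2 ≈ 0.670, so 67%.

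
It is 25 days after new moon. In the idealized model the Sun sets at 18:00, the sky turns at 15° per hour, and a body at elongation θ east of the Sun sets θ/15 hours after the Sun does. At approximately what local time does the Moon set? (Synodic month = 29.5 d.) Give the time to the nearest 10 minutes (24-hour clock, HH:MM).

Phase angle: θ = 360°·(25 d)/(29.5 d) = 305.1°.
The Moon trails the Sun by θ/15 = 305.1/15 ≈ 20.34 hours.
18:00 + 20.339 h ≈ 14:20 → 14:20 to the nearest ten minutes.

14:20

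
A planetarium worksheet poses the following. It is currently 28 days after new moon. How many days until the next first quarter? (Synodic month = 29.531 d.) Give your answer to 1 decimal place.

First quarter is 0.25 of the way through the cycle: age 0.25 × 29.531 = 7.383 d.
Already past this cycle's first quarter; the next is at 7.383 + 29.531 = 36.914 d, so 36.914 − 28 = 8.914 days.

8.9 days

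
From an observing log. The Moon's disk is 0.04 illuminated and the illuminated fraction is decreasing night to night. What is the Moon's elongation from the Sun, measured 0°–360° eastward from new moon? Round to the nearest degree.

From f = (1 − cos θ)/2: cos θ = 1 − 2×0.04 = 0.920; arccos → 23.1°.
Since the Moon is past full (waning), take the reflex angle: θ = 360° − 23.1° = 336.9°.

337°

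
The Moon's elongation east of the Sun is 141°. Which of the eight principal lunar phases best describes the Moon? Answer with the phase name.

waxing gibbous

The waxing gibbous sector spans roughly 112°–158°; 141° falls inside it.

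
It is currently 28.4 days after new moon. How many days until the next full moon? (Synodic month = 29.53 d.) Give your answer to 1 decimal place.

15.9 days

Full moon is 0.5 of the way through the cycle: age 0.5 × 29.53 = 14.765 d.
Already past this cycle's full moon; the next is at 14.765 + 29.53 = 44.295 d, so 44.295 − 28.4 = 15.895 days.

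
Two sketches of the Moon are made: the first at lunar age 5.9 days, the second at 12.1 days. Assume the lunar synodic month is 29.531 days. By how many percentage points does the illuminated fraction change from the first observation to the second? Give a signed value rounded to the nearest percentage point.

First observation: θ = 360°·5.9/29.531 = 71.9°, so f = 0.345.
Second observation: θ = 147.5°, f = 0.922.
Δf = 0.922 − 0.345 = +0.577, i.e. +58 pp.

+58 percentage points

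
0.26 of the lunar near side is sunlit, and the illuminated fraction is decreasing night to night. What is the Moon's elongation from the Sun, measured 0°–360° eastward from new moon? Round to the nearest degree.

299°

Invert f = (1 − cos θ)/2 to get cos θ = 1 − 2(0.26) = 0.480, hence θ₀ = arccos 0.480 = 61.3°.
Waning ⇒ past full, so θ = 360° − 61.3° = 298.7°.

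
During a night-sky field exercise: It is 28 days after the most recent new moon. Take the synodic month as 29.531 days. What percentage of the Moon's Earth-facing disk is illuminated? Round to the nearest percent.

3%

The Moon has covered 28/29.531 of its cycle, so θ ≈ 360° × 28/29.531 = 341.3°.
With cos θ = 0.947, the lit fraction is (1 − 0.947)/2 ≈ 0.026, so 3%.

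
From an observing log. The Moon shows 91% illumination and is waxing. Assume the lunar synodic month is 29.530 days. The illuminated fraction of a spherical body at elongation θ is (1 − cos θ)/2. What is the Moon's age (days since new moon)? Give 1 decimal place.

11.9 days

cos θ = 1 − 2f = -0.820, giving a principal value of 145.1°.
The Moon is waxing (0°–180°), so θ = 145.1° directly.
At 360°/29.530 d per day, 145.1° corresponds to 11.90 days.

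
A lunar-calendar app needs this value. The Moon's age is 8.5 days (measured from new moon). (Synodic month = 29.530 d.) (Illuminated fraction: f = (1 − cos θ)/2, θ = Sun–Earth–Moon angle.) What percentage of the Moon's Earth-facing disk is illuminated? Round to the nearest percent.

The Moon has covered 8.5/29.530 of its cycle, so θ ≈ 360° × 8.5/29.530 = 103.6°.
With cos θ = (-0.236), the lit fraction is (1 − (-0.236))/2 ≈ 0.618, so 62%.

62%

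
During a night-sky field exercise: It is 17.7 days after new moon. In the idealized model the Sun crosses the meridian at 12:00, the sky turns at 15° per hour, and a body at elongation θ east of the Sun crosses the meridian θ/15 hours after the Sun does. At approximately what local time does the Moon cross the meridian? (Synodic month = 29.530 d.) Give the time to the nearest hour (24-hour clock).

Phase angle: θ = 360°·(17.7 d)/(29.530 d) = 215.8°.
The Moon trails the Sun by θ/15 = 215.8/15 ≈ 14.39 hours.
12:00 + 14.39 h ≈ 02:23 → 02:00 to the nearest hour.

02:00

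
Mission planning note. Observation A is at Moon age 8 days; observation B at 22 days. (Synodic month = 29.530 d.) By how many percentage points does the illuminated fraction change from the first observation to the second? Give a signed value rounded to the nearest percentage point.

θ₁ = 360° × 8/29.530 = 97.5°, f₁ = (1 − cos θ₁)/2 = 0.566.
θ₂ = 360° × 22/29.530 = 268.2°, f₂ = (1 − cos θ₂)/2 = 0.516.
Change = f₂ − f₁ = -0.050 → -5 percentage points.

-5 percentage points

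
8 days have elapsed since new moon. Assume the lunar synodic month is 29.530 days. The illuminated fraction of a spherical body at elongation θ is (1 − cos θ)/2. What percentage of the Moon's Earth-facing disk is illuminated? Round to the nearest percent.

Elongation θ = 360° × 8/29.530 ≈ 97.5°.
With cos θ = (-0.131), the lit fraction is (1 − (-0.131))/2 ≈ 0.566, so 57%.

57%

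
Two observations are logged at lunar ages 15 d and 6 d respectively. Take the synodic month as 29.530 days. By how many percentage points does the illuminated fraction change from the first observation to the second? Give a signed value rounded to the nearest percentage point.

-64 pp

θ₁ = 360° × 15/29.530 = 182.9°, f₁ = (1 − cos θ₁)/2 = 0.999.
θ₂ = 360° × 6/29.530 = 73.1°, f₂ = (1 − cos θ₂)/2 = 0.355.
Change = f₂ − f₁ = -0.644 → -64 percentage points.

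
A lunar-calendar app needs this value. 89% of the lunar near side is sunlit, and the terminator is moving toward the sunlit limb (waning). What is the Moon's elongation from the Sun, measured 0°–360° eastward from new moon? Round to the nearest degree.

219°

From f = (1 − cos θ)/2: cos θ = 1 − 2×0.89 = -0.780; arccos → 141.3°.
A waning Moon lies in 180°–360°, so θ = 360° − 141.3° = 218.7°.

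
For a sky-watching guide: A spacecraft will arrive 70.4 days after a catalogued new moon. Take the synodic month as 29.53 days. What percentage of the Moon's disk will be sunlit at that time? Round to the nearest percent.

70.4 d spans 2 complete synodic months (2 × 29.53 = 59.06 d) plus 11.34 d.
The Moon has covered 11.34/29.53 of its cycle, so θ ≈ 360° × 11.34/29.53 = 138.2°.
Illuminated fraction = (1 − cos 138.2°)/2 = (1 − (-0.746))/2 ≈ 0.873, so 87%.

87%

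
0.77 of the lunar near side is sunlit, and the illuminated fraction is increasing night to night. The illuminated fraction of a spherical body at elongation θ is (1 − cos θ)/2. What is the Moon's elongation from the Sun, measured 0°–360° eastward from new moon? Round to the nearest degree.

From f = (1 − cos θ)/2: cos θ = 1 − 2×0.77 = -0.540; arccos → 122.7°.
The Moon is waxing (0°–180°), so θ = 122.7° directly.

123°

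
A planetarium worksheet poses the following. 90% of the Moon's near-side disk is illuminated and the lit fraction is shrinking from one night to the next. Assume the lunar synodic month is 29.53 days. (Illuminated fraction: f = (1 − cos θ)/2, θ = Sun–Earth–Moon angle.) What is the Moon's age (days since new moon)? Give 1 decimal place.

cos θ = 1 − 2f = -0.800, giving a principal value of 143.1°.
Waning ⇒ past full, so θ = 360° − 143.1° = 216.9°.
At 360°/29.53 d per day, 216.9° corresponds to 17.79 days.

17.8 days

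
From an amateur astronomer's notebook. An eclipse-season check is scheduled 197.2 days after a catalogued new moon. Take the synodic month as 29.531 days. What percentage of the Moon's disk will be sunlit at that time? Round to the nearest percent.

Reduce mod P: 197.2 − 6×29.531 = 20.01 d into the current lunation.
The Moon has covered 20.01/29.531 of its cycle, so θ ≈ 360° × 20.01/29.531 = 244.0°.
With cos θ = (-0.439), the lit fraction is (1 − (-0.439))/2 ≈ 0.719, so 72%.

72%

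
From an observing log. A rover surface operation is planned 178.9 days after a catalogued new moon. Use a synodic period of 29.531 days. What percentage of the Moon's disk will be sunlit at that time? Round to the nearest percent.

3%

178.9/29.531 = 6.058 lunations, so 6 complete cycles and 1.71 d into the next.
Phase angle: θ = 360°·(1.71 d)/(29.531 d) = 20.9°.
Illuminated fraction = (1 − cos 20.9°)/2 = (1 − 0.934)/2 ≈ 0.033, so 3%.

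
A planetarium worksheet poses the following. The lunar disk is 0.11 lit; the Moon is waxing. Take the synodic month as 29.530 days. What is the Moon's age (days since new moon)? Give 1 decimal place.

Invert f = (1 − cos θ)/2 to get cos θ = 1 − 2(0.11) = 0.780, hence θ₀ = arccos 0.780 = 38.7°.
Waxing ⇒ before full, so θ = 38.7°.
At 360°/29.530 d per day, 38.7° corresponds to 3.18 days.

3.2 days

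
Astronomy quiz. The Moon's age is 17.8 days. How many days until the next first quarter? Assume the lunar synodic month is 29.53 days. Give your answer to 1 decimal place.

First quarter is 0.25 of the way through the cycle: age 0.25 × 29.53 = 7.383 d.
Already past this cycle's first quarter; the next is at 7.383 + 29.53 = 36.913 d, so 36.913 − 17.8 = 19.113 days.

19.1 days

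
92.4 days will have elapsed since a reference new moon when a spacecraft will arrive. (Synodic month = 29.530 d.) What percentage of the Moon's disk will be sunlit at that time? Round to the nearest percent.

92.4 d spans 3 complete synodic months (3 × 29.530 = 88.59 d) plus 3.81 d.
Elongation θ = 360° × 3.81/29.530 ≈ 46.4°.
cos 46.4° = 0.689, so f = (1 − 0.689)/2 = 0.155, so 16%.

16%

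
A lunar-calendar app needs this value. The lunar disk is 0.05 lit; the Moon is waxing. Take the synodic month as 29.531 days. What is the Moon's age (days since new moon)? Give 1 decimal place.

2.1 days

cos θ = 1 − 2f = 0.900, giving a principal value of 25.8°.
Waxing ⇒ before full, so θ = 25.8°.
That fraction of the synodic month is 25.8/360 × 29.531 d ≈ 2.12 d.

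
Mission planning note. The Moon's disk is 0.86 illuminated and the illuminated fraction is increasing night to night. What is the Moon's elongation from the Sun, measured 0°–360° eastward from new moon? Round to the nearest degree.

136°

From f = (1 − cos θ)/2: cos θ = 1 − 2×0.86 = -0.720; arccos → 136.1°.
The Moon is waxing (0°–180°), so θ = 136.1° directly.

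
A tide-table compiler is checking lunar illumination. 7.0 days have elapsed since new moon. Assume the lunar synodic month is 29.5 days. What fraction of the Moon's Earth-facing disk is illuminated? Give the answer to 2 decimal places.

Phase angle: θ = 360°·(7.0 d)/(29.5 d) = 85.4°.
Illuminated fraction = (1 − cos 85.4°)/2 = (1 − 0.080)/2 ≈ 0.460.

0.46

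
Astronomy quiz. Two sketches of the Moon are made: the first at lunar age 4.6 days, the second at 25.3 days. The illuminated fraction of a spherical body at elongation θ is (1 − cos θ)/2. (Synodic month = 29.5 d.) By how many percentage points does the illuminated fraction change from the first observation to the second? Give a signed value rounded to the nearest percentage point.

θ₁ = 360° × 4.6/29.5 = 56.1°, f₁ = (1 − cos θ₁)/2 = 0.221.
θ₂ = 360° × 25.3/29.5 = 308.7°, f₂ = (1 − cos θ₂)/2 = 0.187.
Change = f₂ − f₁ = -0.034 → -3 percentage points.

-3 pp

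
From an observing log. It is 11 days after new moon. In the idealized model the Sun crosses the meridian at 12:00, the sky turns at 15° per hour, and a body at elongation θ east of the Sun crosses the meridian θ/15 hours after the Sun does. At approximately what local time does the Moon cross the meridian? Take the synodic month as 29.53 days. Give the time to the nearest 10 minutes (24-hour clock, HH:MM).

21:00

Elongation θ = 360° × 11/29.53 ≈ 134.1°.
The Moon trails the Sun by θ/15 = 134.1/15 ≈ 8.94 hours.
12:00 + 8.940 h ≈ 20:56 → 21:00 to the nearest ten minutes.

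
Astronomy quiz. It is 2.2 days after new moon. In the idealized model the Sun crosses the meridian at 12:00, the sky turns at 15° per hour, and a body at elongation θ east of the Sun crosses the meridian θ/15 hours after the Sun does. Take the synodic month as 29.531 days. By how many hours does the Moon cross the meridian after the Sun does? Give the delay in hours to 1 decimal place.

Elongation θ = 360° × 2.2/29.531 ≈ 26.8°.
At 15° of sky rotation per hour, 26.8° corresponds to a 1.79 h lag.
So the Moon crosses the meridian 1.79 h after the Sun.

1.8 h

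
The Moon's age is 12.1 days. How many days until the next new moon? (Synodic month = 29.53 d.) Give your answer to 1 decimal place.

17.4 days

One full lunation from the last new moon is 29.53 d; remaining = 29.53 − 12.1 = 17.430 d.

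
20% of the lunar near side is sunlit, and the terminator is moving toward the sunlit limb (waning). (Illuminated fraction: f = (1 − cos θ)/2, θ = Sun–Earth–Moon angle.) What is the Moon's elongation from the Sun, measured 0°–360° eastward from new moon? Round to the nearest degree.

From f = (1 − cos θ)/2: cos θ = 1 − 2×0.20 = 0.600; arccos → 53.1°.
Since the Moon is past full (waning), take the reflex angle: θ = 360° − 53.1° = 306.9°.

307°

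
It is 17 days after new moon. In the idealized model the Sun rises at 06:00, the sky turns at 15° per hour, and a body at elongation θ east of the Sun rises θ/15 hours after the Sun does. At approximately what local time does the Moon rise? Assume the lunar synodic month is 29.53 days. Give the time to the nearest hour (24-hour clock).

20:00

Elongation θ = 360° × 17/29.53 ≈ 207.2°.
Delay after the Sun = 207.2° / (15°/h) ≈ 13.82 h.
06:00 + 13.82 h ≈ 19:49 → 20:00 to the nearest hour.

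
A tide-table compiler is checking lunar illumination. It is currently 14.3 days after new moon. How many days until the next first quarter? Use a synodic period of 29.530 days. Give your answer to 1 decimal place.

First quarter occurs at elongation 90°, i.e. at age 29.530 × 90/360 = 7.383 d.
Already past this cycle's first quarter; the next is at 7.383 + 29.530 = 36.913 d, so 36.913 − 14.3 = 22.613 days.

22.6 days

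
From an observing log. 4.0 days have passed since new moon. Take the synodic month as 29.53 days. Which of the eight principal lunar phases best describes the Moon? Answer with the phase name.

At 4.0/29.53 of the cycle, θ ≈ 49° — the waxing crescent range.

waxing crescent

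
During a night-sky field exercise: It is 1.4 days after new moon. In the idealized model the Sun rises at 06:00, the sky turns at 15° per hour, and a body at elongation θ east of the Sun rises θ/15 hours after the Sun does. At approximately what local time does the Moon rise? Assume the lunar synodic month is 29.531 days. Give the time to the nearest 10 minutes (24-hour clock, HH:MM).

The Moon has covered 1.4/29.531 of its cycle, so θ ≈ 360° × 1.4/29.531 = 17.1°.
At 15° of sky rotation per hour, 17.1° corresponds to a 1.14 h lag.
06:00 + 1.138 h ≈ 07:08 → 07:10 to the nearest ten minutes.

07:10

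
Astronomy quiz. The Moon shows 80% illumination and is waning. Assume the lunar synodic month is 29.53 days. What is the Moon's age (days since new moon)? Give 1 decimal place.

Invert f = (1 − cos θ)/2 to get cos θ = 1 − 2(0.80) = -0.600, hence θ₀ = arccos -0.600 = 126.9°.
Since the Moon is past full (waning), take the reflex angle: θ = 360° − 126.9° = 233.1°.
That fraction of the synodic month is 233.1/360 × 29.53 d ≈ 19.12 d.

19.1 days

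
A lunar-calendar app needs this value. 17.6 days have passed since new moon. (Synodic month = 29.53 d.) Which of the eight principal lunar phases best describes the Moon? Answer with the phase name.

θ ≈ 360° × 17.6/29.53 = 215°, which falls in the waning gibbous sector.

waning gibbous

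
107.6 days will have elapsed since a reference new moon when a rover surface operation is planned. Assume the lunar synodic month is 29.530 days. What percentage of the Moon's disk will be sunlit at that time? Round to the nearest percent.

Reduce mod P: 107.6 − 3×29.530 = 19.01 d into the current lunation.
The Moon has covered 19.01/29.530 of its cycle, so θ ≈ 360° × 19.01/29.530 = 231.8°.
cos 231.8° = (-0.619), so f = (1 − (-0.619))/2 = 0.810, so 81%.

81%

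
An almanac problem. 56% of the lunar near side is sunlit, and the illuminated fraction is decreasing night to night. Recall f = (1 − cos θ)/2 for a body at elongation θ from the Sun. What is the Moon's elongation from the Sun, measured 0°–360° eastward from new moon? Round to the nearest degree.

cos θ = 1 − 2f = -0.120, giving a principal value of 96.9°.
Since the Moon is past full (waning), take the reflex angle: θ = 360° − 96.9° = 263.1°.

263°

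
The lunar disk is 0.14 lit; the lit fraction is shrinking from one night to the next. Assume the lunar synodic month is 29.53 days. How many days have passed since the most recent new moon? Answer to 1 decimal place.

From f = (1 − cos θ)/2: cos θ = 1 − 2×0.14 = 0.720; arccos → 43.9°.
A waning Moon lies in 180°–360°, so θ = 360° − 43.9° = 316.1°.
That fraction of the synodic month is 316.1/360 × 29.53 d ≈ 25.93 d.

25.9 days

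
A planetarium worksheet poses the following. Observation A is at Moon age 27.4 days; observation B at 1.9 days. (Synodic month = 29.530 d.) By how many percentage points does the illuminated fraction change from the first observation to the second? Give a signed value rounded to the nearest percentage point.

-1 percentage points

θ₁ = 360° × 27.4/29.530 = 334.0°, f₁ = (1 − cos θ₁)/2 = 0.050.
θ₂ = 360° × 1.9/29.530 = 23.2°, f₂ = (1 − cos θ₂)/2 = 0.040.
Change = f₂ − f₁ = -0.010 → -1 percentage points.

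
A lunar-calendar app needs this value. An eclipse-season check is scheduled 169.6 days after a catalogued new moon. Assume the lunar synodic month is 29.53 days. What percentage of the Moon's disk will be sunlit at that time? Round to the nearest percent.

169.6 d spans 5 complete synodic months (5 × 29.53 = 147.65 d) plus 21.95 d.
Elongation θ = 360° × 21.95/29.53 ≈ 267.6°.
With cos θ = (-0.042), the lit fraction is (1 − (-0.042))/2 ≈ 0.521, so 52%.

52%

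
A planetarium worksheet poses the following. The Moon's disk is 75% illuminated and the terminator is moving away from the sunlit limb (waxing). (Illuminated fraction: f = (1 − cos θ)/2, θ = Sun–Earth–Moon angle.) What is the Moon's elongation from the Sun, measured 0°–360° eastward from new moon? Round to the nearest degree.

120°

From f = (1 − cos θ)/2: cos θ = 1 − 2×0.75 = -0.500; arccos → 120.0°.
Waxing ⇒ before full, so θ = 120.0°.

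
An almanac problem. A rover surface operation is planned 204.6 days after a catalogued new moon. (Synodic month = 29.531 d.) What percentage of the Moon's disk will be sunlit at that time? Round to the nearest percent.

204.6/29.531 = 6.928 lunations, so 6 complete cycles and 27.41 d into the next.
The Moon has covered 27.41/29.531 of its cycle, so θ ≈ 360° × 27.41/29.531 = 334.2°.
cos 334.2° = 0.900, so f = (1 − 0.900)/2 = 0.050, so 5%.

5%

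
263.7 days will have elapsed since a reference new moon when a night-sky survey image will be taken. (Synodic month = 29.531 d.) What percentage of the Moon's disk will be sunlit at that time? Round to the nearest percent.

263.7 d spans 8 complete synodic months (8 × 29.531 = 236.25 d) plus 27.45 d.
Phase angle: θ = 360°·(27.45 d)/(29.531 d) = 334.7°.
Illuminated fraction = (1 − cos 334.7°)/2 = (1 − 0.904)/2 ≈ 0.048, so 5%.

5%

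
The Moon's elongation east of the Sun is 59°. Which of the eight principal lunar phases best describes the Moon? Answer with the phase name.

59° lies in the waxing crescent sector of the 8-phase cycle.

waxing crescent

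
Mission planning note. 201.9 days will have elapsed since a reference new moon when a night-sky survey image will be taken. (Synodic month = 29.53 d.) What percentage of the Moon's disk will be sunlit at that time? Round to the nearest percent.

24%

201.9 d spans 6 complete synodic months (6 × 29.53 = 177.18 d) plus 24.72 d.
The Moon has covered 24.72/29.53 of its cycle, so θ ≈ 360° × 24.72/29.53 = 301.4°.
With cos θ = 0.520, the lit fraction is (1 − 0.520)/2 ≈ 0.240, so 24%.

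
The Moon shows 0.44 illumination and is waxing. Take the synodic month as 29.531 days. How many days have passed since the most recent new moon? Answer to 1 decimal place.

cos θ = 1 − 2f = 0.120, giving a principal value of 83.1°.
Before full moon the principal value applies: θ = 83.1°.
Age = 29.531 × 83.1°/360° ≈ 6.82 days.

6.8 days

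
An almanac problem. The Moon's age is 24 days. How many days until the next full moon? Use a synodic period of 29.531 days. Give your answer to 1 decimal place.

Full moon is 0.5 of the way through the cycle: age 0.5 × 29.531 = 14.765 d.
This lunation's full moon (14.765 d) has passed, so add one period: 44.296 − 24 = 20.296 days.

20.3 days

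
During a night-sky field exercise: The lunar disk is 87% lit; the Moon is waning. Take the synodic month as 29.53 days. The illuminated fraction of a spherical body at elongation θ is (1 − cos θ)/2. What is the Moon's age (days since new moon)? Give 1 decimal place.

18.2 days

From f = (1 − cos θ)/2: cos θ = 1 − 2×0.87 = -0.740; arccos → 137.7°.
Since the Moon is past full (waning), take the reflex angle: θ = 360° − 137.7° = 222.3°.
At 360°/29.53 d per day, 222.3° corresponds to 18.23 days.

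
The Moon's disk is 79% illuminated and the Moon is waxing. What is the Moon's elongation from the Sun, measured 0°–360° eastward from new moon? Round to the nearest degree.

125°

From f = (1 − cos θ)/2: cos θ = 1 − 2×0.79 = -0.580; arccos → 125.5°.
Waxing ⇒ before full, so θ = 125.5°.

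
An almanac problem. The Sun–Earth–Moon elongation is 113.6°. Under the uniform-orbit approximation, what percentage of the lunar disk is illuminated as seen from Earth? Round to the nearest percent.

f = (1 − cos 113.6°)/2 = (1 − (-0.400))/2 ≈ 0.700, i.e. 70%.

70%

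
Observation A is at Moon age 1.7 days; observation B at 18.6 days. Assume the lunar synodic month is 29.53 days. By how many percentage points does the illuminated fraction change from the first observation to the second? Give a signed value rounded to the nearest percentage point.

First observation: θ = 360°·1.7/29.53 = 20.7°, so f = 0.032.
Second observation: θ = 226.8°, f = 0.843.
Δf = 0.843 − 0.032 = +0.810, i.e. +81 pp.

+81 percentage points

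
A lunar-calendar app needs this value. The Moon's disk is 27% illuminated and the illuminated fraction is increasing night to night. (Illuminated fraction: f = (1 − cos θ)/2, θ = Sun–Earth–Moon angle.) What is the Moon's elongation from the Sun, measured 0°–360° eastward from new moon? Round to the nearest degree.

63°

From f = (1 − cos θ)/2: cos θ = 1 − 2×0.27 = 0.460; arccos → 62.6°.
Before full moon the principal value applies: θ = 62.6°.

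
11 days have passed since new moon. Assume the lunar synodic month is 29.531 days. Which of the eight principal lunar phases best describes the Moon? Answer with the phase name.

θ ≈ 360° × 11/29.531 = 134°, which falls in the waxing gibbous sector.

waxing gibbous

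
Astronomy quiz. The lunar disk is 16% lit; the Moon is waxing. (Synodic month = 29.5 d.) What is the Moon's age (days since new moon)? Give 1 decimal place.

cos θ = 1 − 2f = 0.680, giving a principal value of 47.2°.
Before full moon the principal value applies: θ = 47.2°.
Age = 29.5 × 47.2°/360° ≈ 3.86 days.

3.9 days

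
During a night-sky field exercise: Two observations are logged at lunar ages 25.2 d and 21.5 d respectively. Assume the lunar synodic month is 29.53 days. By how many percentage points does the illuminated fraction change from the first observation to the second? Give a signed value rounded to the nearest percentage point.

+37 percentage points

θ₁ = 360° × 25.2/29.53 = 307.2°, f₁ = (1 − cos θ₁)/2 = 0.198.
θ₂ = 360° × 21.5/29.53 = 262.1°, f₂ = (1 − cos θ₂)/2 = 0.569.
Change = f₂ − f₁ = +0.371 → +37 percentage points.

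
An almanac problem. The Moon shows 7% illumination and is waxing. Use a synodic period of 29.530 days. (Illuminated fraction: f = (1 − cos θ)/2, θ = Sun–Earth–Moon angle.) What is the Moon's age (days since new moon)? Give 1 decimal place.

2.5 days

cos θ = 1 − 2f = 0.860, giving a principal value of 30.7°.
Before full moon the principal value applies: θ = 30.7°.
Age = 29.530 × 30.7°/360° ≈ 2.52 days.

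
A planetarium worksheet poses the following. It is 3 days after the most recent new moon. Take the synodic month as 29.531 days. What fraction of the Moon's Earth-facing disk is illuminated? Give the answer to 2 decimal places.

Phase angle: θ = 360°·(3 d)/(29.531 d) = 36.6°.
cos 36.6° = 0.803, so f = (1 − 0.803)/2 = 0.098.

0.10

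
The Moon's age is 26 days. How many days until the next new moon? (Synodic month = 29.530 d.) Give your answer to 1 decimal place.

The next new moon completes the synodic month: 29.530 − 26 = 3.530 days.

3.5 days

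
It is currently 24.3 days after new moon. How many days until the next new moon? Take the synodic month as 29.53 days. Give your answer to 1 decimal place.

5.2 days

One full lunation from the last new moon is 29.53 d; remaining = 29.53 − 24.3 = 5.230 d.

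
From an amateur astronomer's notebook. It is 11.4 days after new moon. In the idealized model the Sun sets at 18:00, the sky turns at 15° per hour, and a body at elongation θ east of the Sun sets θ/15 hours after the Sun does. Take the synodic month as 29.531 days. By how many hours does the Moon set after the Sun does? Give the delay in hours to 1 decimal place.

The Moon has covered 11.4/29.531 of its cycle, so θ ≈ 360° × 11.4/29.531 = 139.0°.
At 15° of sky rotation per hour, 139.0° corresponds to a 9.26 h lag.
So the Moon sets 9.26 h after the Sun.

9.3 h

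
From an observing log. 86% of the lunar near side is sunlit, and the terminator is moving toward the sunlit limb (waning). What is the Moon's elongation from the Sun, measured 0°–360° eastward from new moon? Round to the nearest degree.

cos θ = 1 − 2f = -0.720, giving a principal value of 136.1°.
Since the Moon is past full (waning), take the reflex angle: θ = 360° − 136.1° = 223.9°.

224°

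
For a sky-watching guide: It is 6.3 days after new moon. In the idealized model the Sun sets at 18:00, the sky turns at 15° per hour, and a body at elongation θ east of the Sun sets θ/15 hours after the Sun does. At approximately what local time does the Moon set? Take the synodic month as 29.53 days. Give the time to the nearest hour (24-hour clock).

23:00

The Moon has covered 6.3/29.53 of its cycle, so θ ≈ 360° × 6.3/29.53 = 76.8°.
Delay after the Sun = 76.8° / (15°/h) ≈ 5.12 h.
18:00 + 5.12 h ≈ 23:07 → 23:00 to the nearest hour.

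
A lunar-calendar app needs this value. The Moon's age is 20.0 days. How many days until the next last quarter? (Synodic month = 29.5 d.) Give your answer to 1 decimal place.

Last quarter is 0.75 of the way through the cycle: age 0.75 × 29.5 = 22.125 d.
So 2.125 days remain (22.125 − 20.0).

2.1 days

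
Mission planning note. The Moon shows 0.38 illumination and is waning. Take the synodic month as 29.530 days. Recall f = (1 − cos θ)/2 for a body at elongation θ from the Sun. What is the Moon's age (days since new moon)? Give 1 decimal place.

cos θ = 1 − 2f = 0.240, giving a principal value of 76.1°.
A waning Moon lies in 180°–360°, so θ = 360° − 76.1° = 283.9°.
Age = 29.530 × 283.9°/360° ≈ 23.29 days.

23.3 days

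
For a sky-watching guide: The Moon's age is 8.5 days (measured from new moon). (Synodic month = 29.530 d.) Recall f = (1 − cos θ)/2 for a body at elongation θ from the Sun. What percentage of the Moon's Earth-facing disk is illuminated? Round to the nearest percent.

62%

Elongation θ = 360° × 8.5/29.530 ≈ 103.6°.
With cos θ = (-0.236), the lit fraction is (1 − (-0.236))/2 ≈ 0.618, so 62%.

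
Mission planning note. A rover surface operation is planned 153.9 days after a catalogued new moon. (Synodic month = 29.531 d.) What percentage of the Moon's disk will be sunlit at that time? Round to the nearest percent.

38%

Reduce mod P: 153.9 − 5×29.531 = 6.25 d into the current lunation.
The Moon has covered 6.25/29.531 of its cycle, so θ ≈ 360° × 6.25/29.531 = 76.1°.
Illuminated fraction = (1 − cos 76.1°)/2 = (1 − 0.240)/2 ≈ 0.380, so 38%.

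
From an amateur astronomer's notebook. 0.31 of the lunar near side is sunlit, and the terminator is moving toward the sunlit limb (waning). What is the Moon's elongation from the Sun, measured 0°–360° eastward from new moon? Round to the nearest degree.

292°

cos θ = 1 − 2f = 0.380, giving a principal value of 67.7°.
Waning ⇒ past full, so θ = 360° − 67.7° = 292.3°.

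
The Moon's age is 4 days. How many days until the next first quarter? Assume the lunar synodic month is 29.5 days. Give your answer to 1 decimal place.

First quarter is 0.25 of the way through the cycle: age 0.25 × 29.5 = 7.375 d.
So 3.375 days remain (7.375 − 4).

3.4 days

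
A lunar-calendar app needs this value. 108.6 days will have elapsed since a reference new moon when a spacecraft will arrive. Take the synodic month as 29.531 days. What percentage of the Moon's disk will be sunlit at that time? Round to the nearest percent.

72%

108.6 d spans 3 complete synodic months (3 × 29.531 = 88.59 d) plus 20.01 d.
The Moon has covered 20.01/29.531 of its cycle, so θ ≈ 360° × 20.01/29.531 = 243.9°.
With cos θ = (-0.440), the lit fraction is (1 − (-0.440))/2 ≈ 0.720, so 72%.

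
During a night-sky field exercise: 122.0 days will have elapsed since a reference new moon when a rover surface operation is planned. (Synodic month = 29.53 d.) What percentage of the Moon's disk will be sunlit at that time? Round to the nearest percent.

16%

Reduce mod P: 122.0 − 4×29.53 = 3.88 d into the current lunation.
Phase angle: θ = 360°·(3.88 d)/(29.53 d) = 47.3°.
Illuminated fraction = (1 − cos 47.3°)/2 = (1 − 0.678)/2 ≈ 0.161, so 16%.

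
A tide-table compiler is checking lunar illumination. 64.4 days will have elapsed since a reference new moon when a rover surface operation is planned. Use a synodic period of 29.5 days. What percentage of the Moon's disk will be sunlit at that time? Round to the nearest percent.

30%

64.4/29.5 = 2.183 lunations, so 2 complete cycles and 5.40 d into the next.
Elongation θ = 360° × 5.40/29.5 ≈ 65.9°.
cos 65.9° = 0.408, so f = (1 − 0.408)/2 = 0.296, so 30%.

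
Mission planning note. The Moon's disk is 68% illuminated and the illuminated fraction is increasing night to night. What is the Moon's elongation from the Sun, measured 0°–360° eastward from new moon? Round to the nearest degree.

111°

Invert f = (1 − cos θ)/2 to get cos θ = 1 − 2(0.68) = -0.360, hence θ₀ = arccos -0.360 = 111.1°.
Before full moon the principal value applies: θ = 111.1°.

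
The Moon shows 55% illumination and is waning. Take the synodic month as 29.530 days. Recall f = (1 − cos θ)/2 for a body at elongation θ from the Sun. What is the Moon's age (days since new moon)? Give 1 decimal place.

21.7 days

From f = (1 − cos θ)/2: cos θ = 1 − 2×0.55 = -0.100; arccos → 95.7°.
A waning Moon lies in 180°–360°, so θ = 360° − 95.7° = 264.3°.
Age = 29.530 × 264.3°/360° ≈ 21.68 days.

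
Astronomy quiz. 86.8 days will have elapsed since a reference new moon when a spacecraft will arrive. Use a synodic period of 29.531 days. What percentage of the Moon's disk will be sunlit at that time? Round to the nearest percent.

4%

86.8/29.531 = 2.939 lunations, so 2 complete cycles and 27.74 d into the next.
Elongation θ = 360° × 27.74/29.531 ≈ 338.1°.
Illuminated fraction = (1 − cos 338.1°)/2 = (1 − 0.928)/2 ≈ 0.036, so 4%.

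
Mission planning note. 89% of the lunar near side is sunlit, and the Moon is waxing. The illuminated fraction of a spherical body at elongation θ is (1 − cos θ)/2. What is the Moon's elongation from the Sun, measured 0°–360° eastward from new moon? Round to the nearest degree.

From f = (1 − cos θ)/2: cos θ = 1 − 2×0.89 = -0.780; arccos → 141.3°.
Waxing ⇒ before full, so θ = 141.3°.

141°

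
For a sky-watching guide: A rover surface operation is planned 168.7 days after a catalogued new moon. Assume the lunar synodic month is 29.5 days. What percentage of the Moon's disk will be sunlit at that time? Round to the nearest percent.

60%

168.7/29.5 = 5.719 lunations, so 5 complete cycles and 21.20 d into the next.
The Moon has covered 21.20/29.5 of its cycle, so θ ≈ 360° × 21.20/29.5 = 258.7°.
With cos θ = (-0.196), the lit fraction is (1 − (-0.196))/2 ≈ 0.598, so 60%.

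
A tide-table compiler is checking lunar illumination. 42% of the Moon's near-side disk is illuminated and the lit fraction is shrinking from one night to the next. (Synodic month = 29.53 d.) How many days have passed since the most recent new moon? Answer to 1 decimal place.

cos θ = 1 − 2f = 0.160, giving a principal value of 80.8°.
A waning Moon lies in 180°–360°, so θ = 360° − 80.8° = 279.2°.
Age = 29.53 × 279.2°/360° ≈ 22.90 days.

22.9 days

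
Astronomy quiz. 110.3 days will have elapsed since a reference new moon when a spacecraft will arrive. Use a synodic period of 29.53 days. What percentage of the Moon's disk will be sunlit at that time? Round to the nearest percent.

55%

110.3 d spans 3 complete synodic months (3 × 29.53 = 88.59 d) plus 21.71 d.
The Moon has covered 21.71/29.53 of its cycle, so θ ≈ 360° × 21.71/29.53 = 264.7°.
Illuminated fraction = (1 − cos 264.7°)/2 = (1 − (-0.093))/2 ≈ 0.546, so 55%.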